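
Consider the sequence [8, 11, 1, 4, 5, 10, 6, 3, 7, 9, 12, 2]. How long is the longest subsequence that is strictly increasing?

7

Track the smallest tail for each achievable length (strict):
8 → extends → [8]
11 → extends → [8, 11]
1 → replaces 8 → [1, 11]
4 → replaces 11 → [1, 4]
5 → extends → [1, 4, 5]
10 → extends → [1, 4, 5, 10]
6 → replaces 10 → [1, 4, 5, 6]
3 → replaces 4 → [1, 3, 5, 6]
7 → extends → [1, 3, 5, 6, 7]
9 → extends → [1, 3, 5, 6, 7, 9]
12 → extends → [1, 3, 5, 6, 7, 9, 12]
2 → replaces 3 → [1, 2, 5, 6, 7, 9, 12]
Seven tails, so the longest strictly increasing subsequence has length 7 (e.g. 1, 4, 5, 6, 7, 9, 12).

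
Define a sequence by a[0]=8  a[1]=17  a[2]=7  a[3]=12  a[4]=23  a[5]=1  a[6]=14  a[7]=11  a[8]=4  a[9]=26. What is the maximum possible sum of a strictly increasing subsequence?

74

Let S[i] be the best sum of a strictly increasing subsequence ending at i:
i:      0  1  2  3  4  5  6  7  8  9
a[i]:   8 17  7 12 23  1 14 11  4 26
S:      8 25  7 20 48  1 34 19  5 74
Maximum is 74 (e.g. 8 + 17 + 23 + 26).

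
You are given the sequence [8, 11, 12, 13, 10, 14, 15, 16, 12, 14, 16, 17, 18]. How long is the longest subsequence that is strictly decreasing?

2

Negate each value so 'decreasing' becomes 'increasing', then run patience tails on the negated sequence:
-8 → extends → [-8]
-11 → replaces -8 → [-11]
-12 → replaces -11 → [-12]
-13 → replaces -12 → [-13]
-10 → extends → [-13, -10]
-14 → replaces -13 → [-14, -10]
-15 → replaces -14 → [-15, -10]
-16 → replaces -15 → [-16, -10]
-12 → replaces -10 → [-16, -12]
-14 → replaces -12 → [-16, -14]
-16 → already a tail → [-16, -14]
-17 → replaces -16 → [-17, -14]
-18 → replaces -17 → [-18, -14]
Two tails, so the longest strictly decreasing subsequence of the original has length 2.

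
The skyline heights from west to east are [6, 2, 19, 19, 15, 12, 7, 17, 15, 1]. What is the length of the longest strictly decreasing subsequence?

Let dp[i] be the longest strictly decreasing subsequence ending at i:
i:      1  2  3  4  5  6  7  8  9 10
a[i]:   6  2 19 19 15 12  7 17 15  1
dp:     1  2  1  1  2  3  4  2  3  5
Maximum is 5.

5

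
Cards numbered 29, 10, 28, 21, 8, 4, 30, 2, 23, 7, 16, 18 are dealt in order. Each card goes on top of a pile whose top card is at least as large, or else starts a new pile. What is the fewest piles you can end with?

Place each on the leftmost legal pile:
29 → new pile 1 (tops now [29])
10 → pile 1 (tops now [10])
28 → new pile 2 (tops now [10, 28])
21 → pile 2 (tops now [10, 21])
8 → pile 1 (tops now [8, 21])
4 → pile 1 (tops now [4, 21])
30 → new pile 3 (tops now [4, 21, 30])
2 → pile 1 (tops now [2, 21, 30])
23 → pile 3 (tops now [2, 21, 23])
7 → pile 2 (tops now [2, 7, 23])
16 → pile 3 (tops now [2, 7, 16])
18 → new pile 4 (tops now [2, 7, 16, 18])
Four piles.

4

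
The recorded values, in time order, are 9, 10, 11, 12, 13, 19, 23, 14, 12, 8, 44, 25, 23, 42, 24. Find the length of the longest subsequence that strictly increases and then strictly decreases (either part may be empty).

inc[i] = longest strictly increasing subsequence ending at i; dec[i] = longest strictly decreasing subsequence starting at i:
i:      1  2  3  4  5  6  7  8  9 10 11 12 13 14 15
a[i]:   9 10 11 12 13 19 23 14 12  8 44 25 23 42 24
inc:    1  2  3  4  5  6  7  6  4  1  8  8  7  9  8
dec:    2  2  2  2  3  4  4  3  2  1  3  2  1  2  1
Best peak at i=7 (value 23): inc=7, dec=4, length 7+4−1 = 10.

10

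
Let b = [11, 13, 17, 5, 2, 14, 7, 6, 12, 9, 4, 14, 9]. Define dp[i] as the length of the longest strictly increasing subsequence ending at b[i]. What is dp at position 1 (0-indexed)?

dp[i] = 1 + max{dp[j] : j<i, b[j]<b[i]} (or 1 if no such j):
i:      0  1  2  3  4  5  6  7  8  9 10 11 12
b[i]:  11 13 17  5  2 14  7  6 12  9  4 14  9
dp:     1  2  3  1  1  3  2  2  3  3  2  4  3
At index 1 the value is 2.

2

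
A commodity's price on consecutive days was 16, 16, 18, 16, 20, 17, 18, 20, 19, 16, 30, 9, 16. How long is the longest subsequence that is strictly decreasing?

Negate each value so 'decreasing' becomes 'increasing', then run patience tails on the negated sequence:
-16 → extends → [-16]
-16 → already a tail → [-16]
-18 → replaces -16 → [-18]
-16 → extends → [-18, -16]
-20 → replaces -18 → [-20, -16]
-17 → replaces -16 → [-20, -17]
-18 → replaces -17 → [-20, -18]
-20 → already a tail → [-20, -18]
-19 → replaces -18 → [-20, -19]
-16 → extends → [-20, -19, -16]
-30 → replaces -20 → [-30, -19, -16]
-9 → extends → [-30, -19, -16, -9]
-16 → already a tail → [-30, -19, -16, -9]
Four tails, so the longest strictly decreasing subsequence of the original has length 4.

4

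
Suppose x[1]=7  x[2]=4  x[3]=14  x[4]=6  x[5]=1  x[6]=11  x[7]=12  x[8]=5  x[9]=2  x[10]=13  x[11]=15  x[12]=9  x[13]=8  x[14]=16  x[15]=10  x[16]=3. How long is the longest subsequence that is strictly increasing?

7

Track the smallest tail for each achievable length (strict):
7 → extends → [7]
4 → replaces 7 → [4]
14 → extends → [4, 14]
6 → replaces 14 → [4, 6]
1 → replaces 4 → [1, 6]
11 → extends → [1, 6, 11]
12 → extends → [1, 6, 11, 12]
5 → replaces 6 → [1, 5, 11, 12]
2 → replaces 5 → [1, 2, 11, 12]
13 → extends → [1, 2, 11, 12, 13]
15 → extends → [1, 2, 11, 12, 13, 15]
9 → replaces 11 → [1, 2, 9, 12, 13, 15]
8 → replaces 9 → [1, 2, 8, 12, 13, 15]
16 → extends → [1, 2, 8, 12, 13, 15, 16]
10 → replaces 12 → [1, 2, 8, 10, 13, 15, 16]
3 → replaces 8 → [1, 2, 3, 10, 13, 15, 16]
Seven tails, so the longest strictly increasing subsequence has length 7 (e.g. 4, 6, 11, 12, 13, 15, 16).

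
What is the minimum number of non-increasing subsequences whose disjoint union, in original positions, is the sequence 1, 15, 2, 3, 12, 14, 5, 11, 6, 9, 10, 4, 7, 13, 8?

8

Place each on the leftmost legal pile:
1 → new pile 1 (tops now [1])
15 → new pile 2 (tops now [1, 15])
2 → pile 2 (tops now [1, 2])
3 → new pile 3 (tops now [1, 2, 3])
12 → new pile 4 (tops now [1, 2, 3, 12])
14 → new pile 5 (tops now [1, 2, 3, 12, 14])
5 → pile 4 (tops now [1, 2, 3, 5, 14])
11 → pile 5 (tops now [1, 2, 3, 5, 11])
6 → pile 5 (tops now [1, 2, 3, 5, 6])
9 → new pile 6 (tops now [1, 2, 3, 5, 6, 9])
10 → new pile 7 (tops now [1, 2, 3, 5, 6, 9, 10])
4 → pile 4 (tops now [1, 2, 3, 4, 6, 9, 10])
7 → pile 6 (tops now [1, 2, 3, 4, 6, 7, 10])
13 → new pile 8 (tops now [1, 2, 3, 4, 6, 7, 10, 13])
8 → pile 7 (tops now [1, 2, 3, 4, 6, 7, 8, 13])
Eight piles.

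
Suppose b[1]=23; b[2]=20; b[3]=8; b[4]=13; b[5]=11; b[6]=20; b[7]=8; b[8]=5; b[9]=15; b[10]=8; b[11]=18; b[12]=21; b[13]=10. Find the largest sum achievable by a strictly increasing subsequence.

Let S[i] be the best sum of a strictly increasing subsequence ending at i:
i:      1  2  3  4  5  6  7  8  9 10 11 12 13
b[i]:  23 20  8 13 11 20  8  5 15  8 18 21 10
S:     23 20  8 21 19 41  8  5 36 13 54 75 23
Maximum is 75 (e.g. 8 + 13 + 15 + 18 + 21).

75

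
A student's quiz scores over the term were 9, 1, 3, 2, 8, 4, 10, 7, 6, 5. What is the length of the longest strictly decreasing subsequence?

5

Negate each value so 'decreasing' becomes 'increasing', then run patience tails on the negated sequence:
-9 → extends → [-9]
-1 → extends → [-9, -1]
-3 → replaces -1 → [-9, -3]
-2 → extends → [-9, -3, -2]
-8 → replaces -3 → [-9, -8, -2]
-4 → replaces -2 → [-9, -8, -4]
-10 → replaces -9 → [-10, -8, -4]
-7 → replaces -4 → [-10, -8, -7]
-6 → extends → [-10, -8, -7, -6]
-5 → extends → [-10, -8, -7, -6, -5]
Five tails, so the longest strictly decreasing subsequence of the original has length 5.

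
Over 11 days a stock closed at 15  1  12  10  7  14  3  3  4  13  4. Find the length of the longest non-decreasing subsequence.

Let dp[i] be the length of the longest such subsequence ending at index i:
i:      1  2  3  4  5  6  7  8  9 10 11
a[i]:  15  1 12 10  7 14  3  3  4 13  4
dp:     1  1  2  2  2  3  2  3  4  5  5
Maximum dp value is 5.

5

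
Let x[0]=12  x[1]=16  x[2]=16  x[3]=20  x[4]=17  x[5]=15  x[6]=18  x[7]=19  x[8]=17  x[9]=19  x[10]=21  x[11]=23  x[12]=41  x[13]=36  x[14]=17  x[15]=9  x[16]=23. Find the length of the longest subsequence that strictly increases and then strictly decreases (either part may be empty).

inc[i] = longest strictly increasing subsequence ending at i; dec[i] = longest strictly decreasing subsequence starting at i:
i:      0  1  2  3  4  5  6  7  8  9 10 11 12 13 14 15 16
x[i]:  12 16 16 20 17 15 18 19 17 19 21 23 41 36 17  9 23
inc:    1  2  2  3  3  2  4  5  3  5  6  7  8  8  3  1  7
dec:    2  3  3  4  3  2  3  3  2  3  3  3  4  3  2  1  1
Best peak at i=12 (value 41): inc=8, dec=4, length 8+4−1 = 11.

11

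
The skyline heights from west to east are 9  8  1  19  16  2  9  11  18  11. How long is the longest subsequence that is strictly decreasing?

3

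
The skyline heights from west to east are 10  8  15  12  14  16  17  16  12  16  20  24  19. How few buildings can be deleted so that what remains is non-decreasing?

5

Fewest deletions = n − (longest non-decreasing subsequence).
Patience tails:
10 → extends → [10]
8 → replaces 10 → [8]
15 → extends → [8, 15]
12 → replaces 15 → [8, 12]
14 → extends → [8, 12, 14]
16 → extends → [8, 12, 14, 16]
17 → extends → [8, 12, 14, 16, 17]
16 → replaces 17 → [8, 12, 14, 16, 16]
12 → replaces 14 → [8, 12, 12, 16, 16]
16 → extends → [8, 12, 12, 16, 16, 16]
20 → extends → [8, 12, 12, 16, 16, 16, 20]
24 → extends → [8, 12, 12, 16, 16, 16, 20, 24]
19 → replaces 20 → [8, 12, 12, 16, 16, 16, 19, 24]
Longest non-decreasing subsequence has length 8, so deletions = 13 − 8 = 5.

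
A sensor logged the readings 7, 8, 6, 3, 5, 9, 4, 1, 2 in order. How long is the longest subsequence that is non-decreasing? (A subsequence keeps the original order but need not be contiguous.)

Track the smallest tail for each achievable length (allowing ties):
7 → extends → [7]
8 → extends → [7, 8]
6 → replaces 7 → [6, 8]
3 → replaces 6 → [3, 8]
5 → replaces 8 → [3, 5]
9 → extends → [3, 5, 9]
4 → replaces 5 → [3, 4, 9]
1 → replaces 3 → [1, 4, 9]
2 → replaces 4 → [1, 2, 9]
Three tails, so the longest non-decreasing subsequence has length 3 (e.g. 7, 8, 9).

3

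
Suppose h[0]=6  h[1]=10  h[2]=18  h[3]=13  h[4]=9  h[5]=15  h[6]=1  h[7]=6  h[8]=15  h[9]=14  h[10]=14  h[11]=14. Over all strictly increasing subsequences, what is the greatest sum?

Let S[i] be the best sum of a strictly increasing subsequence ending at i:
i:      0  1  2  3  4  5  6  7  8  9 10 11
h[i]:   6 10 18 13  9 15  1  6 15 14 14 14
S:      6 16 34 29 15 44  1  7 44 43 43 43
Maximum is 44 (e.g. 6 + 10 + 13 + 15).

44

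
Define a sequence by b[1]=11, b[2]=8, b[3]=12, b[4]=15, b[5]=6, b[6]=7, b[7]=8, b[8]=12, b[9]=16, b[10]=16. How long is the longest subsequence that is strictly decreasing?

Negate each value so 'decreasing' becomes 'increasing', then run patience tails on the negated sequence:
-11 → extends → [-11]
-8 → extends → [-11, -8]
-12 → replaces -11 → [-12, -8]
-15 → replaces -12 → [-15, -8]
-6 → extends → [-15, -8, -6]
-7 → replaces -6 → [-15, -8, -7]
-8 → already a tail → [-15, -8, -7]
-12 → replaces -8 → [-15, -12, -7]
-16 → replaces -15 → [-16, -12, -7]
-16 → already a tail → [-16, -12, -7]
Three tails, so the longest strictly decreasing subsequence of the original has length 3.

3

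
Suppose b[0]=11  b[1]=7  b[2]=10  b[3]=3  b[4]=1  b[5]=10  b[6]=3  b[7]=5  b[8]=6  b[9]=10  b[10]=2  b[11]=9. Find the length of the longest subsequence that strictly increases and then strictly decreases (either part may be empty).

inc[i] = longest strictly increasing subsequence ending at i; dec[i] = longest strictly decreasing subsequence starting at i:
i:      0  1  2  3  4  5  6  7  8  9 10 11
b[i]:  11  7 10  3  1 10  3  5  6 10  2  9
inc:    1  1  2  1  1  2  2  3  4  5  2  5
dec:    4  3  3  2  1  3  2  2  2  2  1  1
Best peak at i=9 (value 10): inc=5, dec=2, length 5+2−1 = 6.

6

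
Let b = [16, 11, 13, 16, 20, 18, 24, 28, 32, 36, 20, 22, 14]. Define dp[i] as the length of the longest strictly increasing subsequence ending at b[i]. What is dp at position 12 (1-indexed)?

6

dp[i] = 1 + max{dp[j] : j<i, b[j]<b[i]} (or 1 if no such j):
i:      1  2  3  4  5  6  7  8  9 10 11 12 13
b[i]:  16 11 13 16 20 18 24 28 32 36 20 22 14
dp:     1  1  2  3  4  4  5  6  7  8  5  6  3
At index 12 the value is 6.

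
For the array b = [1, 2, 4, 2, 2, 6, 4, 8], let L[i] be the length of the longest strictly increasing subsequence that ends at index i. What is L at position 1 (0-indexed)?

dp[i] = 1 + max{dp[j] : j<i, b[j]<b[i]} (or 1 if no such j):
i:     0 1 2 3 4 5 6 7
b[i]:  1 2 4 2 2 6 4 8
dp:    1 2 3 2 2 4 3 5
At index 1 the value is 2.

2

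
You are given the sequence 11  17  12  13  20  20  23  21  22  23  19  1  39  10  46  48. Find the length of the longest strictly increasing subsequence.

10

Track the smallest tail for each achievable length (strict):
11 → extends → [11]
17 → extends → [11, 17]
12 → replaces 17 → [11, 12]
13 → extends → [11, 12, 13]
20 → extends → [11, 12, 13, 20]
20 → already a tail → [11, 12, 13, 20]
23 → extends → [11, 12, 13, 20, 23]
21 → replaces 23 → [11, 12, 13, 20, 21]
22 → extends → [11, 12, 13, 20, 21, 22]
23 → extends → [11, 12, 13, 20, 21, 22, 23]
19 → replaces 20 → [11, 12, 13, 19, 21, 22, 23]
1 → replaces 11 → [1, 12, 13, 19, 21, 22, 23]
39 → extends → [1, 12, 13, 19, 21, 22, 23, 39]
10 → replaces 12 → [1, 10, 13, 19, 21, 22, 23, 39]
46 → extends → [1, 10, 13, 19, 21, 22, 23, 39, 46]
48 → extends → [1, 10, 13, 19, 21, 22, 23, 39, 46, 48]
Ten tails, so the longest strictly increasing subsequence has length 10 (e.g. 11, 12, 13, 20, 21, 22, 23, 39, 46, 48).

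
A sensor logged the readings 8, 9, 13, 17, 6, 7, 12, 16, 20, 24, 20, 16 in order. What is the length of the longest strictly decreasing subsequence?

3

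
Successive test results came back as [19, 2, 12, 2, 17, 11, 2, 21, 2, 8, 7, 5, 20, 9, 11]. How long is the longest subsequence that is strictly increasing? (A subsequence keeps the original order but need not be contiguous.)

4

Track the smallest tail for each achievable length (strict):
19 → extends → [19]
2 → replaces 19 → [2]
12 → extends → [2, 12]
2 → already a tail → [2, 12]
17 → extends → [2, 12, 17]
11 → replaces 12 → [2, 11, 17]
2 → already a tail → [2, 11, 17]
21 → extends → [2, 11, 17, 21]
2 → already a tail → [2, 11, 17, 21]
8 → replaces 11 → [2, 8, 17, 21]
7 → replaces 8 → [2, 7, 17, 21]
5 → replaces 7 → [2, 5, 17, 21]
20 → replaces 21 → [2, 5, 17, 20]
9 → replaces 17 → [2, 5, 9, 20]
11 → replaces 20 → [2, 5, 9, 11]
Four tails, so the longest strictly increasing subsequence has length 4 (e.g. 2, 12, 17, 21).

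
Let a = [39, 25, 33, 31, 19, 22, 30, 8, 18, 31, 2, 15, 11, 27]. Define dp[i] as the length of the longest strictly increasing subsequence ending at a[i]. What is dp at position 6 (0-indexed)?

3

dp[i] = 1 + max{dp[j] : j<i, a[j]<a[i]} (or 1 if no such j):
i:      0  1  2  3  4  5  6  7  8  9 10 11 12 13
a[i]:  39 25 33 31 19 22 30  8 18 31  2 15 11 27
dp:     1  1  2  2  1  2  3  1  2  4  1  2  2  3
At index 6 the value is 3.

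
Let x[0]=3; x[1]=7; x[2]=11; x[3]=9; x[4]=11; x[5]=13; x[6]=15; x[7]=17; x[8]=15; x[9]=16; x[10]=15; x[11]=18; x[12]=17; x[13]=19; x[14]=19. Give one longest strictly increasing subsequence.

Patience tails give the LIS length; then backtrack through the dp parents:
3 → extends → [3]
7 → extends → [3, 7]
11 → extends → [3, 7, 11]
9 → replaces 11 → [3, 7, 9]
11 → extends → [3, 7, 9, 11]
13 → extends → [3, 7, 9, 11, 13]
15 → extends → [3, 7, 9, 11, 13, 15]
17 → extends → [3, 7, 9, 11, 13, 15, 17]
15 → already a tail → [3, 7, 9, 11, 13, 15, 17]
16 → replaces 17 → [3, 7, 9, 11, 13, 15, 16]
15 → already a tail → [3, 7, 9, 11, 13, 15, 16]
18 → extends → [3, 7, 9, 11, 13, 15, 16, 18]
17 → replaces 18 → [3, 7, 9, 11, 13, 15, 16, 17]
19 → extends → [3, 7, 9, 11, 13, 15, 16, 17, 19]
19 → already a tail → [3, 7, 9, 11, 13, 15, 16, 17, 19]
Length 9; one witness is 3, 7, 9, 11, 13, 15, 17, 18, 19.

3, 7, 9, 11, 13, 15, 17, 18, 19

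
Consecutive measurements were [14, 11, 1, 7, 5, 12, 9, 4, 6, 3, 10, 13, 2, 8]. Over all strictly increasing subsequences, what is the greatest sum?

Let S[i] be the best sum of a strictly increasing subsequence ending at i:
i:      1  2  3  4  5  6  7  8  9 10 11 12 13 14
a[i]:  14 11  1  7  5 12  9  4  6  3 10 13  2  8
S:     14 11  1  8  6 23 17  5 12  4 27 40  3 20
Maximum is 40 (e.g. 1 + 7 + 9 + 10 + 13).

40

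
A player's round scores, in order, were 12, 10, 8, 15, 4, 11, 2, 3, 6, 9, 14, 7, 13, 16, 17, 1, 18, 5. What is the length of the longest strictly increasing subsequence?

Let dp[i] be the length of the longest such subsequence ending at index i:
i:      1  2  3  4  5  6  7  8  9 10 11 12 13 14 15 16 17 18
a[i]:  12 10  8 15  4 11  2  3  6  9 14  7 13 16 17  1 18  5
dp:     1  1  1  2  1  2  1  2  3  4  5  4  5  6  7  1  8  3
Maximum dp value is 8.

8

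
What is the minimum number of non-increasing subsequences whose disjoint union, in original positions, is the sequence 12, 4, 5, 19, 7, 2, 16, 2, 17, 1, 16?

Place each on the leftmost legal pile:
12 → new pile 1 (tops now [12])
4 → pile 1 (tops now [4])
5 → new pile 2 (tops now [4, 5])
19 → new pile 3 (tops now [4, 5, 19])
7 → pile 3 (tops now [4, 5, 7])
2 → pile 1 (tops now [2, 5, 7])
16 → new pile 4 (tops now [2, 5, 7, 16])
2 → pile 1 (tops now [2, 5, 7, 16])
17 → new pile 5 (tops now [2, 5, 7, 16, 17])
1 → pile 1 (tops now [1, 5, 7, 16, 17])
16 → pile 4 (tops now [1, 5, 7, 16, 17])
Five piles.

5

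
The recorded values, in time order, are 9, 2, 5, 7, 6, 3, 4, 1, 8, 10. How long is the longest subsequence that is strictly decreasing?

5

Negate each value so 'decreasing' becomes 'increasing', then run patience tails on the negated sequence:
-9 → extends → [-9]
-2 → extends → [-9, -2]
-5 → replaces -2 → [-9, -5]
-7 → replaces -5 → [-9, -7]
-6 → extends → [-9, -7, -6]
-3 → extends → [-9, -7, -6, -3]
-4 → replaces -3 → [-9, -7, -6, -4]
-1 → extends → [-9, -7, -6, -4, -1]
-8 → replaces -7 → [-9, -8, -6, -4, -1]
-10 → replaces -9 → [-10, -8, -6, -4, -1]
Five tails, so the longest strictly decreasing subsequence of the original has length 5.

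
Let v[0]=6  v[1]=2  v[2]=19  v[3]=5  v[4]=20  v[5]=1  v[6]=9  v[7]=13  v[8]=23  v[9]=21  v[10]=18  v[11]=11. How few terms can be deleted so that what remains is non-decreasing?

7

Fewest deletions = n − (longest non-decreasing subsequence).
i:      0  1  2  3  4  5  6  7  8  9 10 11
v[i]:   6  2 19  5 20  1  9 13 23 21 18 11
dp:     1  1  2  2  3  1  3  4  5  5  5  4
max dp = 5, so deletions = 12 − 5 = 7.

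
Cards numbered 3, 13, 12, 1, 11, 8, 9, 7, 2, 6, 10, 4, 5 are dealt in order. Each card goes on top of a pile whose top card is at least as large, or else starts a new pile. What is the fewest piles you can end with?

Place each on the leftmost legal pile:
3 → new pile 1 (tops now [3])
13 → new pile 2 (tops now [3, 13])
12 → pile 2 (tops now [3, 12])
1 → pile 1 (tops now [1, 12])
11 → pile 2 (tops now [1, 11])
8 → pile 2 (tops now [1, 8])
9 → new pile 3 (tops now [1, 8, 9])
7 → pile 2 (tops now [1, 7, 9])
2 → pile 2 (tops now [1, 2, 9])
6 → pile 3 (tops now [1, 2, 6])
10 → new pile 4 (tops now [1, 2, 6, 10])
4 → pile 3 (tops now [1, 2, 4, 10])
5 → pile 4 (tops now [1, 2, 4, 5])
Four piles.

4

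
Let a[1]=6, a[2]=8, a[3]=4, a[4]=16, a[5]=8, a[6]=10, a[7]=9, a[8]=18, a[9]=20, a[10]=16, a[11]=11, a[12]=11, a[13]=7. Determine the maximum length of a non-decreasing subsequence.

Let dp[i] be the length of the longest such subsequence ending at index i:
i:      1  2  3  4  5  6  7  8  9 10 11 12 13
a[i]:   6  8  4 16  8 10  9 18 20 16 11 11  7
dp:     1  2  1  3  3  4  4  5  6  5  5  6  2
Maximum dp value is 6.

6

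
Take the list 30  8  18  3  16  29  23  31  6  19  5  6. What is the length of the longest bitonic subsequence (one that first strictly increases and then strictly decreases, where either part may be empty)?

inc[i] = longest strictly increasing subsequence ending at i; dec[i] = longest strictly decreasing subsequence starting at i:
i:      1  2  3  4  5  6  7  8  9 10 11 12
a[i]:  30  8 18  3 16 29 23 31  6 19  5  6
inc:    1  1  2  1  2  3  3  4  2  3  2  3
dec:    5  3  4  1  3  4  3  3  2  2  1  1
Best peak at i=6 (value 29): inc=3, dec=4, length 3+4−1 = 6.

6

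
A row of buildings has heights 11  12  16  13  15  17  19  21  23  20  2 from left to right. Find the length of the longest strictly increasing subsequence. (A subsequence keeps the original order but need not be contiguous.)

Let dp[i] be the length of the longest such subsequence ending at index i:
i:      1  2  3  4  5  6  7  8  9 10 11
a[i]:  11 12 16 13 15 17 19 21 23 20  2
dp:     1  2  3  3  4  5  6  7  8  7  1
Maximum dp value is 8.

8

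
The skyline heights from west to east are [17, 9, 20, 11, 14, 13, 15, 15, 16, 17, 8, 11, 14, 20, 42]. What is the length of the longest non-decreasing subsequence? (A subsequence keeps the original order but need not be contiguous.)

9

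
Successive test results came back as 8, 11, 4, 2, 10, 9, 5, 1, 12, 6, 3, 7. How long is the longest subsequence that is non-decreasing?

4

Let dp[i] be the length of the longest such subsequence ending at index i:
i:      1  2  3  4  5  6  7  8  9 10 11 12
a[i]:   8 11  4  2 10  9  5  1 12  6  3  7
dp:     1  2  1  1  2  2  2  1  3  3  2  4
Maximum dp value is 4.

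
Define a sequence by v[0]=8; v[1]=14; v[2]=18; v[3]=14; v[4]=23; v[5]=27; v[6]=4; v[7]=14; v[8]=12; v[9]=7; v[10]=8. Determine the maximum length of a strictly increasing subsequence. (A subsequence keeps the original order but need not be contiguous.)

5

Track the smallest tail for each achievable length (strict):
8 → extends → [8]
14 → extends → [8, 14]
18 → extends → [8, 14, 18]
14 → already a tail → [8, 14, 18]
23 → extends → [8, 14, 18, 23]
27 → extends → [8, 14, 18, 23, 27]
4 → replaces 8 → [4, 14, 18, 23, 27]
14 → already a tail → [4, 14, 18, 23, 27]
12 → replaces 14 → [4, 12, 18, 23, 27]
7 → replaces 12 → [4, 7, 18, 23, 27]
8 → replaces 18 → [4, 7, 8, 23, 27]
Five tails, so the longest strictly increasing subsequence has length 5 (e.g. 8, 14, 18, 23, 27).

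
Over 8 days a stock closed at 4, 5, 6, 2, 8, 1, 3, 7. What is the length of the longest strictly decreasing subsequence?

Negate each value so 'decreasing' becomes 'increasing', then run patience tails on the negated sequence:
-4 → extends → [-4]
-5 → replaces -4 → [-5]
-6 → replaces -5 → [-6]
-2 → extends → [-6, -2]
-8 → replaces -6 → [-8, -2]
-1 → extends → [-8, -2, -1]
-3 → replaces -2 → [-8, -3, -1]
-7 → replaces -3 → [-8, -7, -1]
Three tails, so the longest strictly decreasing subsequence of the original has length 3.

3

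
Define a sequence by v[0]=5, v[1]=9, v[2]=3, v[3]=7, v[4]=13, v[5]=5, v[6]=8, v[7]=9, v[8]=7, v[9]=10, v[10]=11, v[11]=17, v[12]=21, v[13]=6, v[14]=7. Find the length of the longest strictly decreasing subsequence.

Negate each value so 'decreasing' becomes 'increasing', then run patience tails on the negated sequence:
-5 → extends → [-5]
-9 → replaces -5 → [-9]
-3 → extends → [-9, -3]
-7 → replaces -3 → [-9, -7]
-13 → replaces -9 → [-13, -7]
-5 → extends → [-13, -7, -5]
-8 → replaces -7 → [-13, -8, -5]
-9 → replaces -8 → [-13, -9, -5]
-7 → replaces -5 → [-13, -9, -7]
-10 → replaces -9 → [-13, -10, -7]
-11 → replaces -10 → [-13, -11, -7]
-17 → replaces -13 → [-17, -11, -7]
-21 → replaces -17 → [-21, -11, -7]
-6 → extends → [-21, -11, -7, -6]
-7 → already a tail → [-21, -11, -7, -6]
Four tails, so the longest strictly decreasing subsequence of the original has length 4.

4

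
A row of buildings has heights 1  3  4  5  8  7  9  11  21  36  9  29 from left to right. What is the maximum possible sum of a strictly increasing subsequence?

98

Let S[i] be the best sum of a strictly increasing subsequence ending at i:
i:      1  2  3  4  5  6  7  8  9 10 11 12
a[i]:   1  3  4  5  8  7  9 11 21 36  9 29
S:      1  4  8 13 21 20 30 41 62 98 30 91
Maximum is 98 (e.g. 1 + 3 + 4 + 5 + 8 + 9 + 11 + 21 + 36).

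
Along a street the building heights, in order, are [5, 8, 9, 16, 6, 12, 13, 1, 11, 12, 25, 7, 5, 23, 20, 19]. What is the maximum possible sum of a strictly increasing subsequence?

72

Let S[i] be the best sum of a strictly increasing subsequence ending at i:
i:      1  2  3  4  5  6  7  8  9 10 11 12 13 14 15 16
a[i]:   5  8  9 16  6 12 13  1 11 12 25  7  5 23 20 19
S:      5 13 22 38 11 34 47  1 33 45 72 18  6 70 67 66
Maximum is 72 (e.g. 5 + 8 + 9 + 12 + 13 + 25).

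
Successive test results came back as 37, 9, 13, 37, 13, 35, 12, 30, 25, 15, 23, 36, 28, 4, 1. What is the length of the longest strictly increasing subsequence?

5

Track the smallest tail for each achievable length (strict):
37 → extends → [37]
9 → replaces 37 → [9]
13 → extends → [9, 13]
37 → extends → [9, 13, 37]
13 → already a tail → [9, 13, 37]
35 → replaces 37 → [9, 13, 35]
12 → replaces 13 → [9, 12, 35]
30 → replaces 35 → [9, 12, 30]
25 → replaces 30 → [9, 12, 25]
15 → replaces 25 → [9, 12, 15]
23 → extends → [9, 12, 15, 23]
36 → extends → [9, 12, 15, 23, 36]
28 → replaces 36 → [9, 12, 15, 23, 28]
4 → replaces 9 → [4, 12, 15, 23, 28]
1 → replaces 4 → [1, 12, 15, 23, 28]
Five tails, so the longest strictly increasing subsequence has length 5 (e.g. 9, 13, 15, 23, 36).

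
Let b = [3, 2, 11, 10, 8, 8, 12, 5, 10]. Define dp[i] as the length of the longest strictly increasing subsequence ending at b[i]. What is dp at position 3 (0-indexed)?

dp[i] = 1 + max{dp[j] : j<i, b[j]<b[i]} (or 1 if no such j):
i:      0  1  2  3  4  5  6  7  8
b[i]:   3  2 11 10  8  8 12  5 10
dp:     1  1  2  2  2  2  3  2  3
At index 3 the value is 2.

2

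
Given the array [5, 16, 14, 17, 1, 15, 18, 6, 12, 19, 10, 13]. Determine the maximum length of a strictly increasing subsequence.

5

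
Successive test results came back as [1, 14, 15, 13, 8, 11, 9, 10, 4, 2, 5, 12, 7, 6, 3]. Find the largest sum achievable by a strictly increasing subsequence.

40

Let S[i] be the best sum of a strictly increasing subsequence ending at i:
i:      1  2  3  4  5  6  7  8  9 10 11 12 13 14 15
a[i]:   1 14 15 13  8 11  9 10  4  2  5 12  7  6  3
S:      1 15 30 14  9 20 18 28  5  3 10 40 17 16  6
Maximum is 40 (e.g. 1 + 8 + 9 + 10 + 12).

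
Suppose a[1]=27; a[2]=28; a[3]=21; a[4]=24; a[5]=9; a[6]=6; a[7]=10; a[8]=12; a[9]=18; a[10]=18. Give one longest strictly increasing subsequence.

Patience tails give the LIS length; then backtrack through the dp parents:
27 → extends → [27]
28 → extends → [27, 28]
21 → replaces 27 → [21, 28]
24 → replaces 28 → [21, 24]
9 → replaces 21 → [9, 24]
6 → replaces 9 → [6, 24]
10 → replaces 24 → [6, 10]
12 → extends → [6, 10, 12]
18 → extends → [6, 10, 12, 18]
18 → already a tail → [6, 10, 12, 18]
Length 4; one witness is 9, 10, 12, 18.

9, 10, 12, 18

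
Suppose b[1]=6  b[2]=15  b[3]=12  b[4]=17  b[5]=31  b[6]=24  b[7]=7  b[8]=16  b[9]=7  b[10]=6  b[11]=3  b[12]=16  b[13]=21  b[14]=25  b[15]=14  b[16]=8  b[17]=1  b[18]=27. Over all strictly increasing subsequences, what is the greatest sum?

114

Let S[i] be the best sum of a strictly increasing subsequence ending at i:
i:       1   2   3   4   5   6   7   8   9  10  11  12  13  14  15  16  17  18
b[i]:    6  15  12  17  31  24   7  16   7   6   3  16  21  25  14   8   1  27
S:       6  21  18  38  69  62  13  37  13   6   3  37  59  87  32  21   1 114
Maximum is 114 (e.g. 6 + 15 + 17 + 24 + 25 + 27).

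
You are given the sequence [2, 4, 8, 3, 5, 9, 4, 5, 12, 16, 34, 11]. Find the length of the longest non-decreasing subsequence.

Let dp[i] be the length of the longest such subsequence ending at index i:
i:      1  2  3  4  5  6  7  8  9 10 11 12
a[i]:   2  4  8  3  5  9  4  5 12 16 34 11
dp:     1  2  3  2  3  4  3  4  5  6  7  5
Maximum dp value is 7.

7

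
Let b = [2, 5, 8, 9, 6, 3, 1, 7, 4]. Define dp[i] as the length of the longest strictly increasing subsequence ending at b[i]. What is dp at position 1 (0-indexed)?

2

dp[i] = 1 + max{dp[j] : j<i, b[j]<b[i]} (or 1 if no such j):
i:     0 1 2 3 4 5 6 7 8
b[i]:  2 5 8 9 6 3 1 7 4
dp:    1 2 3 4 3 2 1 4 3
At index 1 the value is 2.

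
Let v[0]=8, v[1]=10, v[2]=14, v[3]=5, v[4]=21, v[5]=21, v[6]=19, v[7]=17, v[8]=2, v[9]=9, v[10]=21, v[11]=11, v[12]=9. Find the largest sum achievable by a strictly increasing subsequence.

Let S[i] be the best sum of a strictly increasing subsequence ending at i:
i:      0  1  2  3  4  5  6  7  8  9 10 11 12
v[i]:   8 10 14  5 21 21 19 17  2  9 21 11  9
S:      8 18 32  5 53 53 51 49  2 17 72 29 17
Maximum is 72 (e.g. 8 + 10 + 14 + 19 + 21).

72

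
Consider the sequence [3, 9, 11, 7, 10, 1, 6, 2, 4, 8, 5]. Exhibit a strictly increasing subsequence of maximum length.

1, 2, 4, 8

Patience tails give the LIS length; then backtrack through the dp parents:
3 → extends → [3]
9 → extends → [3, 9]
11 → extends → [3, 9, 11]
7 → replaces 9 → [3, 7, 11]
10 → replaces 11 → [3, 7, 10]
1 → replaces 3 → [1, 7, 10]
6 → replaces 7 → [1, 6, 10]
2 → replaces 6 → [1, 2, 10]
4 → replaces 10 → [1, 2, 4]
8 → extends → [1, 2, 4, 8]
5 → replaces 8 → [1, 2, 4, 5]
Length 4; one witness is 1, 2, 4, 8.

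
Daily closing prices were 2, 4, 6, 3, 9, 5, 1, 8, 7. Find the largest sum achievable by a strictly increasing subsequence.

Let S[i] be the best sum of a strictly increasing subsequence ending at i:
i:      1  2  3  4  5  6  7  8  9
a[i]:   2  4  6  3  9  5  1  8  7
S:      2  6 12  5 21 11  1 20 19
Maximum is 21 (e.g. 2 + 4 + 6 + 9).

21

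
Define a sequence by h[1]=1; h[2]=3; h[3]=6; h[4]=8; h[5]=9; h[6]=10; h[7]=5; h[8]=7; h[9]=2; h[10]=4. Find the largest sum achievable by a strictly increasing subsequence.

37

Let S[i] be the best sum of a strictly increasing subsequence ending at i:
i:      1  2  3  4  5  6  7  8  9 10
h[i]:   1  3  6  8  9 10  5  7  2  4
S:      1  4 10 18 27 37  9 17  3  8
Maximum is 37 (e.g. 1 + 3 + 6 + 8 + 9 + 10).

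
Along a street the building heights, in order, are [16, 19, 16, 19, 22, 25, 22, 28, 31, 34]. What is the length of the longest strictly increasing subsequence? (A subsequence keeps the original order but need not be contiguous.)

Let dp[i] be the length of the longest such subsequence ending at index i:
i:      1  2  3  4  5  6  7  8  9 10
a[i]:  16 19 16 19 22 25 22 28 31 34
dp:     1  2  1  2  3  4  3  5  6  7
Maximum dp value is 7.

7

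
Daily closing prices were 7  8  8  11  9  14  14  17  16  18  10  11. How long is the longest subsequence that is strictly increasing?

Track the smallest tail for each achievable length (strict):
7 → extends → [7]
8 → extends → [7, 8]
8 → already a tail → [7, 8]
11 → extends → [7, 8, 11]
9 → replaces 11 → [7, 8, 9]
14 → extends → [7, 8, 9, 14]
14 → already a tail → [7, 8, 9, 14]
17 → extends → [7, 8, 9, 14, 17]
16 → replaces 17 → [7, 8, 9, 14, 16]
18 → extends → [7, 8, 9, 14, 16, 18]
10 → replaces 14 → [7, 8, 9, 10, 16, 18]
11 → replaces 16 → [7, 8, 9, 10, 11, 18]
Six tails, so the longest strictly increasing subsequence has length 6 (e.g. 7, 8, 11, 14, 17, 18).

6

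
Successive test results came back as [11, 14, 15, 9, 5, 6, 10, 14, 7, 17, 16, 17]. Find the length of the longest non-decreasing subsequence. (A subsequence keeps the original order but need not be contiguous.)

6

Let dp[i] be the length of the longest such subsequence ending at index i:
i:      1  2  3  4  5  6  7  8  9 10 11 12
a[i]:  11 14 15  9  5  6 10 14  7 17 16 17
dp:     1  2  3  1  1  2  3  4  3  5  5  6
Maximum dp value is 6.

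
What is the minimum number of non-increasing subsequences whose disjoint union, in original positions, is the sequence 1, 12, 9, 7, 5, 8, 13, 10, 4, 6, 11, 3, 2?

Place each on the leftmost legal pile:
1 → new pile 1 (tops now [1])
12 → new pile 2 (tops now [1, 12])
9 → pile 2 (tops now [1, 9])
7 → pile 2 (tops now [1, 7])
5 → pile 2 (tops now [1, 5])
8 → new pile 3 (tops now [1, 5, 8])
13 → new pile 4 (tops now [1, 5, 8, 13])
10 → pile 4 (tops now [1, 5, 8, 10])
4 → pile 2 (tops now [1, 4, 8, 10])
6 → pile 3 (tops now [1, 4, 6, 10])
11 → new pile 5 (tops now [1, 4, 6, 10, 11])
3 → pile 2 (tops now [1, 3, 6, 10, 11])
2 → pile 2 (tops now [1, 2, 6, 10, 11])
Five piles.

5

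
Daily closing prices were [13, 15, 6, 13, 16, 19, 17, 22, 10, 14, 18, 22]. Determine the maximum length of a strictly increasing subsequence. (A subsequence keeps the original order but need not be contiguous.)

6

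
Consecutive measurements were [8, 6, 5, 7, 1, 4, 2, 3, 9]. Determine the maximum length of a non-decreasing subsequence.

4

Track the smallest tail for each achievable length (allowing ties):
8 → extends → [8]
6 → replaces 8 → [6]
5 → replaces 6 → [5]
7 → extends → [5, 7]
1 → replaces 5 → [1, 7]
4 → replaces 7 → [1, 4]
2 → replaces 4 → [1, 2]
3 → extends → [1, 2, 3]
9 → extends → [1, 2, 3, 9]
Four tails, so the longest non-decreasing subsequence has length 4 (e.g. 1, 2, 3, 9).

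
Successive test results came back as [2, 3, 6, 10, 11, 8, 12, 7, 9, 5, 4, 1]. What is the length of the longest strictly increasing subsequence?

Track the smallest tail for each achievable length (strict):
2 → extends → [2]
3 → extends → [2, 3]
6 → extends → [2, 3, 6]
10 → extends → [2, 3, 6, 10]
11 → extends → [2, 3, 6, 10, 11]
8 → replaces 10 → [2, 3, 6, 8, 11]
12 → extends → [2, 3, 6, 8, 11, 12]
7 → replaces 8 → [2, 3, 6, 7, 11, 12]
9 → replaces 11 → [2, 3, 6, 7, 9, 12]
5 → replaces 6 → [2, 3, 5, 7, 9, 12]
4 → replaces 5 → [2, 3, 4, 7, 9, 12]
1 → replaces 2 → [1, 3, 4, 7, 9, 12]
Six tails, so the longest strictly increasing subsequence has length 6 (e.g. 2, 3, 6, 10, 11, 12).

6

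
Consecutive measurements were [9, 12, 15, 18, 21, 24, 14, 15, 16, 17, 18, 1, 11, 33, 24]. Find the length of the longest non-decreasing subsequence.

8

Track the smallest tail for each achievable length (allowing ties):
9 → extends → [9]
12 → extends → [9, 12]
15 → extends → [9, 12, 15]
18 → extends → [9, 12, 15, 18]
21 → extends → [9, 12, 15, 18, 21]
24 → extends → [9, 12, 15, 18, 21, 24]
14 → replaces 15 → [9, 12, 14, 18, 21, 24]
15 → replaces 18 → [9, 12, 14, 15, 21, 24]
16 → replaces 21 → [9, 12, 14, 15, 16, 24]
17 → replaces 24 → [9, 12, 14, 15, 16, 17]
18 → extends → [9, 12, 14, 15, 16, 17, 18]
1 → replaces 9 → [1, 12, 14, 15, 16, 17, 18]
11 → replaces 12 → [1, 11, 14, 15, 16, 17, 18]
33 → extends → [1, 11, 14, 15, 16, 17, 18, 33]
24 → replaces 33 → [1, 11, 14, 15, 16, 17, 18, 24]
Eight tails, so the longest non-decreasing subsequence has length 8 (e.g. 9, 12, 15, 15, 16, 17, 18, 33).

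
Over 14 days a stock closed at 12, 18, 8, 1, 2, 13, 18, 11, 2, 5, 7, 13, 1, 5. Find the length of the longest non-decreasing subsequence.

6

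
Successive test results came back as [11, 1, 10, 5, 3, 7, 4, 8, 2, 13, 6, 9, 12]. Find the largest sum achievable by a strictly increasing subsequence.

42

Let S[i] be the best sum of a strictly increasing subsequence ending at i:
i:      1  2  3  4  5  6  7  8  9 10 11 12 13
a[i]:  11  1 10  5  3  7  4  8  2 13  6  9 12
S:     11  1 11  6  4 13  8 21  3 34 14 30 42
Maximum is 42 (e.g. 1 + 5 + 7 + 8 + 9 + 12).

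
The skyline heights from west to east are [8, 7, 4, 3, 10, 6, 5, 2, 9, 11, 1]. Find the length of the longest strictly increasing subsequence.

4

Let dp[i] be the length of the longest such subsequence ending at index i:
i:      1  2  3  4  5  6  7  8  9 10 11
a[i]:   8  7  4  3 10  6  5  2  9 11  1
dp:     1  1  1  1  2  2  2  1  3  4  1
Maximum dp value is 4.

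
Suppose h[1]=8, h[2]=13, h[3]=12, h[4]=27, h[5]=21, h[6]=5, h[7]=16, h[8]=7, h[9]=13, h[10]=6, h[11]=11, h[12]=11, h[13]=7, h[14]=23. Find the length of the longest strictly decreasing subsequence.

Let dp[i] be the longest strictly decreasing subsequence ending at i:
i:      1  2  3  4  5  6  7  8  9 10 11 12 13 14
h[i]:   8 13 12 27 21  5 16  7 13  6 11 11  7 23
dp:     1  1  2  1  2  3  3  4  4  5  5  5  6  2
Maximum is 6.

6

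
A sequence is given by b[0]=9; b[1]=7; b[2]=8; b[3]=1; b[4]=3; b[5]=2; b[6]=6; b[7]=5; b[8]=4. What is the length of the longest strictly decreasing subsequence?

5

Let dp[i] be the longest strictly decreasing subsequence ending at i:
i:     0 1 2 3 4 5 6 7 8
b[i]:  9 7 8 1 3 2 6 5 4
dp:    1 2 2 3 3 4 3 4 5
Maximum is 5.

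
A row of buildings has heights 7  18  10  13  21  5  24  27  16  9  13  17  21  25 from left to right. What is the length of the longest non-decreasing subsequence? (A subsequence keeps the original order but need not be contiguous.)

Track the smallest tail for each achievable length (allowing ties):
7 → extends → [7]
18 → extends → [7, 18]
10 → replaces 18 → [7, 10]
13 → extends → [7, 10, 13]
21 → extends → [7, 10, 13, 21]
5 → replaces 7 → [5, 10, 13, 21]
24 → extends → [5, 10, 13, 21, 24]
27 → extends → [5, 10, 13, 21, 24, 27]
16 → replaces 21 → [5, 10, 13, 16, 24, 27]
9 → replaces 10 → [5, 9, 13, 16, 24, 27]
13 → replaces 16 → [5, 9, 13, 13, 24, 27]
17 → replaces 24 → [5, 9, 13, 13, 17, 27]
21 → replaces 27 → [5, 9, 13, 13, 17, 21]
25 → extends → [5, 9, 13, 13, 17, 21, 25]
Seven tails, so the longest non-decreasing subsequence has length 7 (e.g. 7, 10, 13, 16, 17, 21, 25).

7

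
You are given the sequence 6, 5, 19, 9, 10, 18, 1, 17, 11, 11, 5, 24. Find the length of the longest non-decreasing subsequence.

Track the smallest tail for each achievable length (allowing ties):
6 → extends → [6]
5 → replaces 6 → [5]
19 → extends → [5, 19]
9 → replaces 19 → [5, 9]
10 → extends → [5, 9, 10]
18 → extends → [5, 9, 10, 18]
1 → replaces 5 → [1, 9, 10, 18]
17 → replaces 18 → [1, 9, 10, 17]
11 → replaces 17 → [1, 9, 10, 11]
11 → extends → [1, 9, 10, 11, 11]
5 → replaces 9 → [1, 5, 10, 11, 11]
24 → extends → [1, 5, 10, 11, 11, 24]
Six tails, so the longest non-decreasing subsequence has length 6 (e.g. 6, 9, 10, 11, 11, 24).

6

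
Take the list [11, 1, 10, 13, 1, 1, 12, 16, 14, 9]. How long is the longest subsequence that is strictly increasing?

Track the smallest tail for each achievable length (strict):
11 → extends → [11]
1 → replaces 11 → [1]
10 → extends → [1, 10]
13 → extends → [1, 10, 13]
1 → already a tail → [1, 10, 13]
1 → already a tail → [1, 10, 13]
12 → replaces 13 → [1, 10, 12]
16 → extends → [1, 10, 12, 16]
14 → replaces 16 → [1, 10, 12, 14]
9 → replaces 10 → [1, 9, 12, 14]
Four tails, so the longest strictly increasing subsequence has length 4 (e.g. 1, 10, 13, 16).

4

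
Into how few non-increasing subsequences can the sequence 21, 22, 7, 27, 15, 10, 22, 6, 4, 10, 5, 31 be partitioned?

4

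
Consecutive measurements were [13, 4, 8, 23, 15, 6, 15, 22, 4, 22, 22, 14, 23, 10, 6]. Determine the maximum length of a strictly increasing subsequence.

Track the smallest tail for each achievable length (strict):
13 → extends → [13]
4 → replaces 13 → [4]
8 → extends → [4, 8]
23 → extends → [4, 8, 23]
15 → replaces 23 → [4, 8, 15]
6 → replaces 8 → [4, 6, 15]
15 → already a tail → [4, 6, 15]
22 → extends → [4, 6, 15, 22]
4 → already a tail → [4, 6, 15, 22]
22 → already a tail → [4, 6, 15, 22]
22 → already a tail → [4, 6, 15, 22]
14 → replaces 15 → [4, 6, 14, 22]
23 → extends → [4, 6, 14, 22, 23]
10 → replaces 14 → [4, 6, 10, 22, 23]
6 → already a tail → [4, 6, 10, 22, 23]
Five tails, so the longest strictly increasing subsequence has length 5 (e.g. 4, 8, 15, 22, 23).

5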